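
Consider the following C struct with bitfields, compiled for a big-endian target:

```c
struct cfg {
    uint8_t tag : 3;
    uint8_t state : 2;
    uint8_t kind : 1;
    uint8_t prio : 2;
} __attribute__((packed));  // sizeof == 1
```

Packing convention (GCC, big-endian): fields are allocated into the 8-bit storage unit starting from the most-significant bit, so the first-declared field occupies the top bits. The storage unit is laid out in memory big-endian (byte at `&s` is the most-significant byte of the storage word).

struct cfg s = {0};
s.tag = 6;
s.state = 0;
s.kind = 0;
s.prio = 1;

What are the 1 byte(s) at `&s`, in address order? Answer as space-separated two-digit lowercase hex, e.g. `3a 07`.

tag (3b) val=6 bits=0x6 at bit 5: 0xc0
state (2b) val=0 bits=0x0 at bit 3: 0xc0
kind (1b) val=0 bits=0x0 at bit 2: 0xc0
prio (2b) val=1 bits=0x1 at bit 0: 0xc1
word = 0xc1 → big-endian bytes:
  [0]=0xc1

c1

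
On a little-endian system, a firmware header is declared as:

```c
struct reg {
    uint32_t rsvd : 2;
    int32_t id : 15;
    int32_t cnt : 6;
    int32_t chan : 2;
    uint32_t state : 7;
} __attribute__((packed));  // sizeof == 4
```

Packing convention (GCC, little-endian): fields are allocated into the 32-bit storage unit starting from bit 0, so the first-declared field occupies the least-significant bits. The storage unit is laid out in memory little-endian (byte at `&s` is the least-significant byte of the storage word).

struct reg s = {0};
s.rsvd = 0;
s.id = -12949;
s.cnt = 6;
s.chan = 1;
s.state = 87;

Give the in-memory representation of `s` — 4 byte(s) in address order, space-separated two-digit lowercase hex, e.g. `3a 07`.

ac 35 8d ae

rsvd (2b) val=0 bits=0x0 at bit 0: 0x00000000
id (15b) val=-12949 bits=0x4d6b at bit 2: 0x000135ac
cnt (6b) val=6 bits=0x6 at bit 17: 0x000d35ac
chan (2b) val=1 bits=0x1 at bit 23: 0x008d35ac
state (7b) val=87 bits=0x57 at bit 25: 0xae8d35ac
word = 0xae8d35ac → little-endian bytes:
  [0]=0xac  [1]=0x35  [2]=0x8d  [3]=0xae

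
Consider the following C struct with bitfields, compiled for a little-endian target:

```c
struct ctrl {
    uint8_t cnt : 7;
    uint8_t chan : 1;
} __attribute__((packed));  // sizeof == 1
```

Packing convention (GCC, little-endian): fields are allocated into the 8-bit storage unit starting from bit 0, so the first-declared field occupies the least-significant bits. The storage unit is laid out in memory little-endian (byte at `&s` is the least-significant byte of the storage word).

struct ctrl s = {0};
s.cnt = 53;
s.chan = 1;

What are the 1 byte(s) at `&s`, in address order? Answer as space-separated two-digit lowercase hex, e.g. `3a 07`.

[0+:7] cnt=53 & 0x7f = 0x35; word=0x35
[7+:1] chan=1 & 0x1 = 0x1; word=0xb5
word = 0xb5 → little-endian bytes:
  [0]=0xb5

b5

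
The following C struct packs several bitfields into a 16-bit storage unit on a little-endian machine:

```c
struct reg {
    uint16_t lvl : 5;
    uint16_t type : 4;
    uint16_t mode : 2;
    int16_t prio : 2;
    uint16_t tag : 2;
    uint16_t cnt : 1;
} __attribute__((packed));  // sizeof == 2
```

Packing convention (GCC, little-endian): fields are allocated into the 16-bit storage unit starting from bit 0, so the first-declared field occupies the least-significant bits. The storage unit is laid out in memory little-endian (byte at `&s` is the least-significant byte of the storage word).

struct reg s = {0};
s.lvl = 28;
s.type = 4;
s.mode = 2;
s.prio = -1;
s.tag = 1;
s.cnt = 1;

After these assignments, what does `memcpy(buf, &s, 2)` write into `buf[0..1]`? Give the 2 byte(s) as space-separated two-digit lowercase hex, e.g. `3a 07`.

[0+:5] lvl=28 & 0x1f = 0x1c; word=0x001c
[5+:4] type=4 & 0xf = 0x4; word=0x009c
[9+:2] mode=2 & 0x3 = 0x2; word=0x049c
[11+:2] prio=-1 & 0x3 = 0x3; word=0x1c9c
[13+:2] tag=1 & 0x3 = 0x1; word=0x3c9c
[15+:1] cnt=1 & 0x1 = 0x1; word=0xbc9c
word = 0xbc9c → little-endian bytes:
  [0]=0x9c  [1]=0xbc

9c bc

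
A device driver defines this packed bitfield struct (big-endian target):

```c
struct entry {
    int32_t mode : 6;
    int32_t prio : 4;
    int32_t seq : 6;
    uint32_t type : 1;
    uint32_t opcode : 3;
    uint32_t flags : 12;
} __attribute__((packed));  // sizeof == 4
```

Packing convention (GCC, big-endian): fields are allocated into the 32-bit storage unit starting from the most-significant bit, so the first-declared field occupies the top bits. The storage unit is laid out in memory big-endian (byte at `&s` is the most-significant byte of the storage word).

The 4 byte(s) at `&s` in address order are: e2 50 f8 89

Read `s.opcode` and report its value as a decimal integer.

7

[0]=0xe2 [1]=0x50 [2]=0xf8 [3]=0x89 (big-endian) → word 0xe250f889
mode:6 @ bit 26 → (0xe250f889>>26)&0x3f = 0x38
prio:4 @ bit 22 → (0xe250f889>>22)&0xf = 0x9
seq:6 @ bit 16 → (0xe250f889>>16)&0x3f = 0x10
type:1 @ bit 15 → (0xe250f889>>15)&0x1 = 0x1
opcode:3 @ bit 12 → (0xe250f889>>12)&0x7 = 0x7  ←
flags:12 @ bit 0 → (0xe250f889>>0)&0xfff = 0x889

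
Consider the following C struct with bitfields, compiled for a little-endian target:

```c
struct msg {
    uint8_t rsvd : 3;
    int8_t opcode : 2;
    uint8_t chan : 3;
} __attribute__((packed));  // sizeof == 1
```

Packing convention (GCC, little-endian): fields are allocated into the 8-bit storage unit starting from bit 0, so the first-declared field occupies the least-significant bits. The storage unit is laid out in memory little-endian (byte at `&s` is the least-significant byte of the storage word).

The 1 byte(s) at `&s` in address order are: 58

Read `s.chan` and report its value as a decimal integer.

2

[0]=0x58 (little-endian) → word 0x58
rsvd [0+:3] = (word>>0) & 0x7 = 0
opcode [3+:2] = (word>>3) & 0x3 = 3
chan [5+:3] = (word>>5) & 0x7 = 2  ←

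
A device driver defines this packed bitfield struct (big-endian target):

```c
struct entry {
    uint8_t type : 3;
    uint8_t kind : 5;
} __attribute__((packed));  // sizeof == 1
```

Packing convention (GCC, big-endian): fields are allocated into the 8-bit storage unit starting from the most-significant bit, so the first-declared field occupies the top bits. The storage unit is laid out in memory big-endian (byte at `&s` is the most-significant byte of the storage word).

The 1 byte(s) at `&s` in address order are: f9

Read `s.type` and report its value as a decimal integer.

7

[0]=0xf9 (big-endian) → word 0xf9
type:3 @ bit 5 → (0xf9>>5)&0x7 = 0x7  ←
kind:5 @ bit 0 → (0xf9>>0)&0x1f = 0x19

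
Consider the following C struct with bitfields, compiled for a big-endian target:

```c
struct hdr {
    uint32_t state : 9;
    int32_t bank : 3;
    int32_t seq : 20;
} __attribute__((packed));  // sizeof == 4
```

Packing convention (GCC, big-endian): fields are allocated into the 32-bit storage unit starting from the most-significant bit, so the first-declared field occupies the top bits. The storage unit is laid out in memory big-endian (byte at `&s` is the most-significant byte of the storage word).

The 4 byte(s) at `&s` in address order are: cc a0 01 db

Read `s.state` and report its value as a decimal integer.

409

[0]=0xcc [1]=0xa0 [2]=0x01 [3]=0xdb (big-endian) → word 0xcca001db
state [23+:9] = (word>>23) & 0x1ff = 409  ←
bank [20+:3] = (word>>20) & 0x7 = 2
seq [0+:20] = (word>>0) & 0xfffff = 475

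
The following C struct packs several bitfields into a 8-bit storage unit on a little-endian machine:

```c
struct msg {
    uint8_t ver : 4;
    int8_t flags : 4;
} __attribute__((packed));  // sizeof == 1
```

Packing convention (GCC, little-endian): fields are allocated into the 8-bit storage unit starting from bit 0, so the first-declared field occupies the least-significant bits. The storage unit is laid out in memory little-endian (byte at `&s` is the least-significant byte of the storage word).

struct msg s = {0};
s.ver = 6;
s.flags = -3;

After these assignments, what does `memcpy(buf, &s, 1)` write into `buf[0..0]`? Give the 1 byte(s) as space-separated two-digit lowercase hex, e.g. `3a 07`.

[0+:4] ver=6 & 0xf = 0x6; word=0x06
[4+:4] flags=-3 & 0xf = 0xd; word=0xd6
word = 0xd6 → little-endian bytes:
  [0]=0xd6

d6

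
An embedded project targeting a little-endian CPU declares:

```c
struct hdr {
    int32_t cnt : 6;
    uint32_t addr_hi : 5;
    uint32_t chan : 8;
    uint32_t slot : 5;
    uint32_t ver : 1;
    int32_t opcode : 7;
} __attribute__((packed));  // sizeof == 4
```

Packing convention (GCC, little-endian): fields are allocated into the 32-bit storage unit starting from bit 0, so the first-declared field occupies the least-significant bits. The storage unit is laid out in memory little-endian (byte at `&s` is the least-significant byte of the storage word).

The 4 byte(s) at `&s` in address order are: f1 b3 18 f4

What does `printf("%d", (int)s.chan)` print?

22

[0]=0xf1 [1]=0xb3 [2]=0x18 [3]=0xf4 (little-endian) → word 0xf418b3f1
cnt:6 @ bit 0 → (0xf418b3f1>>0)&0x3f = 0x31
addr_hi:5 @ bit 6 → (0xf418b3f1>>6)&0x1f = 0xf
chan:8 @ bit 11 → (0xf418b3f1>>11)&0xff = 0x16  ←
slot:5 @ bit 19 → (0xf418b3f1>>19)&0x1f = 0x3
ver:1 @ bit 24 → (0xf418b3f1>>24)&0x1 = 0x0
opcode:7 @ bit 25 → (0xf418b3f1>>25)&0x7f = 0x7a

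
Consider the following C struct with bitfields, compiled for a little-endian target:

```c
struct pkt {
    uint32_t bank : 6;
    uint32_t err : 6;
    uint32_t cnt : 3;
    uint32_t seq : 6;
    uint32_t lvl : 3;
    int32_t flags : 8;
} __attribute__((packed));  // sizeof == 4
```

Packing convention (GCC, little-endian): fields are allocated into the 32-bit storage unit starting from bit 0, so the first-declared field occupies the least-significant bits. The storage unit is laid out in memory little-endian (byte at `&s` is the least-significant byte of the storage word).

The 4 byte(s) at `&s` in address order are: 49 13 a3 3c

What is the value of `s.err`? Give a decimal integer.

[0]=0x49 [1]=0x13 [2]=0xa3 [3]=0x3c (little-endian) → word 0x3ca31349
bank [0+:6] = (word>>0) & 0x3f = 9
err [6+:6] = (word>>6) & 0x3f = 13  ←
cnt [12+:3] = (word>>12) & 0x7 = 1
seq [15+:6] = (word>>15) & 0x3f = 6
lvl [21+:3] = (word>>21) & 0x7 = 5
flags [24+:8] = (word>>24) & 0xff = 60

13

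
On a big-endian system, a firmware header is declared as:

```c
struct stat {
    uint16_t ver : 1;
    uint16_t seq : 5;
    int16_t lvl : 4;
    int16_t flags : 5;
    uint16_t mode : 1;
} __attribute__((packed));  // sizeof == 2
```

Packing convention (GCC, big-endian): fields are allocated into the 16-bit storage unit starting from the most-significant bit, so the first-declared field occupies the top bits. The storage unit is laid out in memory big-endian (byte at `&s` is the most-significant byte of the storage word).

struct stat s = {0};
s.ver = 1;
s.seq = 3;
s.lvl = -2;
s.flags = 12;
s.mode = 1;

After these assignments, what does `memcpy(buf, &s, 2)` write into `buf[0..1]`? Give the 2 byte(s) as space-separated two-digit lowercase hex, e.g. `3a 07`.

ver:1 = 1 → 0x1 << 15 → word 0x8000
seq:5 = 3 → 0x3 << 10 → word 0x8c00
lvl:4 = -2 → 0xe << 6 → word 0x8f80
flags:5 = 12 → 0xc << 1 → word 0x8f98
mode:1 = 1 → 0x1 << 0 → word 0x8f99
word = 0x8f99 → big-endian bytes:
  [0]=0x8f  [1]=0x99

8f 99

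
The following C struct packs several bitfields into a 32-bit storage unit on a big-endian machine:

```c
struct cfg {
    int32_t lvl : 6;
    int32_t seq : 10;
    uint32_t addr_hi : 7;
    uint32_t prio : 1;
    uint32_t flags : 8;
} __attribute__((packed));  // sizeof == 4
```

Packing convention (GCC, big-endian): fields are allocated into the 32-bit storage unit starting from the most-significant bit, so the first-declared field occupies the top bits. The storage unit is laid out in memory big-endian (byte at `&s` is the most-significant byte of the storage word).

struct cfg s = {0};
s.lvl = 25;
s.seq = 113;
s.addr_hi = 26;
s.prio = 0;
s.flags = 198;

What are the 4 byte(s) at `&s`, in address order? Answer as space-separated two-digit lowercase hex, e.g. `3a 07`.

64 71 34 c6

lvl (6b) val=25 bits=0x19 at bit 26: 0x64000000
seq (10b) val=113 bits=0x71 at bit 16: 0x64710000
addr_hi (7b) val=26 bits=0x1a at bit 9: 0x64713400
prio (1b) val=0 bits=0x0 at bit 8: 0x64713400
flags (8b) val=198 bits=0xc6 at bit 0: 0x647134c6
word = 0x647134c6 → big-endian bytes:
  [0]=0x64  [1]=0x71  [2]=0x34  [3]=0xc6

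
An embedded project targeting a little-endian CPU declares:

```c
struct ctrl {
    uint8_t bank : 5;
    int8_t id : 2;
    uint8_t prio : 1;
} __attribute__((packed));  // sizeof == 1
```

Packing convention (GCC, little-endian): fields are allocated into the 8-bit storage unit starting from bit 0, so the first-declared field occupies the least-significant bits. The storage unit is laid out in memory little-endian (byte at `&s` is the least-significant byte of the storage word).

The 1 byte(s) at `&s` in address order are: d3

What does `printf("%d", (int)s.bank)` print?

19

[0]=0xd3 (little-endian) → word 0xd3
bank [0+:5] = (word>>0) & 0x1f = 19  ←
id [5+:2] = (word>>5) & 0x3 = 2
prio [7+:1] = (word>>7) & 0x1 = 1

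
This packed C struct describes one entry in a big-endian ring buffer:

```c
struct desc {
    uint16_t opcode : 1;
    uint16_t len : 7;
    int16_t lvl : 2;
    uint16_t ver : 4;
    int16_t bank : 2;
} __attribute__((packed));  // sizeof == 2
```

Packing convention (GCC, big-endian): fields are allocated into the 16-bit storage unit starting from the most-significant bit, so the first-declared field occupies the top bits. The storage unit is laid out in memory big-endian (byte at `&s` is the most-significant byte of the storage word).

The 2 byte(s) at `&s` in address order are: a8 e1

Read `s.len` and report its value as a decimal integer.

[0]=0xa8 [1]=0xe1 (big-endian) → word 0xa8e1
opcode:1 @ bit 15 → (0xa8e1>>15)&0x1 = 0x1
len:7 @ bit 8 → (0xa8e1>>8)&0x7f = 0x28  ←
lvl:2 @ bit 6 → (0xa8e1>>6)&0x3 = 0x3
ver:4 @ bit 2 → (0xa8e1>>2)&0xf = 0x8
bank:2 @ bit 0 → (0xa8e1>>0)&0x3 = 0x1

40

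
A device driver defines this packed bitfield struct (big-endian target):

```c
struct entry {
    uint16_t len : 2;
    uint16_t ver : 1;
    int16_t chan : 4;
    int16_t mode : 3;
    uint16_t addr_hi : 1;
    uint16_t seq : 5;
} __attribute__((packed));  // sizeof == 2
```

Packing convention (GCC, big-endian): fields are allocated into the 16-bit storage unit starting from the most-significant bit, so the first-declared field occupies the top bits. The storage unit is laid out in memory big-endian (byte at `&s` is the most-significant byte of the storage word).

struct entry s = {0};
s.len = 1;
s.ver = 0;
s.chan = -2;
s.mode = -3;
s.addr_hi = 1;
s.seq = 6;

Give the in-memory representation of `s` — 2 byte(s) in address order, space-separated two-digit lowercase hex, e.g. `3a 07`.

[14+:2] len=1 & 0x3 = 0x1; word=0x4000
[13+:1] ver=0 & 0x1 = 0x0; word=0x4000
[9+:4] chan=-2 & 0xf = 0xe; word=0x5c00
[6+:3] mode=-3 & 0x7 = 0x5; word=0x5d40
[5+:1] addr_hi=1 & 0x1 = 0x1; word=0x5d60
[0+:5] seq=6 & 0x1f = 0x6; word=0x5d66
word = 0x5d66 → big-endian bytes:
  [0]=0x5d  [1]=0x66

5d 66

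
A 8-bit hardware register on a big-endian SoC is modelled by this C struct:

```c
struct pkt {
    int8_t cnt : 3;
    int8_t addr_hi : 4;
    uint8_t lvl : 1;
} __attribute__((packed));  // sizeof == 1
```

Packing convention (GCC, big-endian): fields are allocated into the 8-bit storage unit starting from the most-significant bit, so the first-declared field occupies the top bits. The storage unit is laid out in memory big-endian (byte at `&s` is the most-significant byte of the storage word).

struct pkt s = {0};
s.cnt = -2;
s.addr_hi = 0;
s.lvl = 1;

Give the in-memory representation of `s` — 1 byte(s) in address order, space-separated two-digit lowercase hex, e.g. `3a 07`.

c1

[5+:3] cnt=-2 & 0x7 = 0x6; word=0xc0
[1+:4] addr_hi=0 & 0xf = 0x0; word=0xc0
[0+:1] lvl=1 & 0x1 = 0x1; word=0xc1
word = 0xc1 → big-endian bytes:
  [0]=0xc1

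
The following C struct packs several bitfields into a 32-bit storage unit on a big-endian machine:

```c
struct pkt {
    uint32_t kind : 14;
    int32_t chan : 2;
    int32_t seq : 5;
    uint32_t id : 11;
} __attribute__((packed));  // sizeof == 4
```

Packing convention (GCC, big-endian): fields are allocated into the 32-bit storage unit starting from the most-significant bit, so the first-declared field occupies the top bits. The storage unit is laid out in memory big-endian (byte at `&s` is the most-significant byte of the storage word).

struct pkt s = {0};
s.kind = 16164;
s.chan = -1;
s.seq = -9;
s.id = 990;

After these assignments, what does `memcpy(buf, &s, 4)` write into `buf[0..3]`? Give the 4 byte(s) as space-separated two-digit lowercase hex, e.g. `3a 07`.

fc 93 bb de

kind:14 = 16164 → 0x3f24 << 18 → word 0xfc900000
chan:2 = -1 → 0x3 << 16 → word 0xfc930000
seq:5 = -9 → 0x17 << 11 → word 0xfc93b800
id:11 = 990 → 0x3de << 0 → word 0xfc93bbde
word = 0xfc93bbde → big-endian bytes:
  [0]=0xfc  [1]=0x93  [2]=0xbb  [3]=0xde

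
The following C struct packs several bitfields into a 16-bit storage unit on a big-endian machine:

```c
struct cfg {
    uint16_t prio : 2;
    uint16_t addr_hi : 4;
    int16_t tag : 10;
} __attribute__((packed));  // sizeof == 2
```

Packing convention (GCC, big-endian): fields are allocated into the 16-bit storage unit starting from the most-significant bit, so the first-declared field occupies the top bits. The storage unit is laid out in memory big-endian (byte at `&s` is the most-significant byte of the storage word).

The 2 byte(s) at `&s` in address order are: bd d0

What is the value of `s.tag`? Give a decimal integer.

464

[0]=0xbd [1]=0xd0 (big-endian) → word 0xbdd0
prio:2 @ bit 14 → (0xbdd0>>14)&0x3 = 0x2
addr_hi:4 @ bit 10 → (0xbdd0>>10)&0xf = 0xf
tag:10 @ bit 0 → (0xbdd0>>0)&0x3ff = 0x1d0  ←
tag signed 10b, MSB=0: value = 464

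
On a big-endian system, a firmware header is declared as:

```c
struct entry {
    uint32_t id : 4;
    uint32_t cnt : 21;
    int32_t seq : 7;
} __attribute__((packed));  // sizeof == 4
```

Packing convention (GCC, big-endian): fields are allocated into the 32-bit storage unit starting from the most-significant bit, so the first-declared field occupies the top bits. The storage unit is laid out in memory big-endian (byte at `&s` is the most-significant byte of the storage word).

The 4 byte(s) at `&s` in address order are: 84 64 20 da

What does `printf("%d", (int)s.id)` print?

8

[0]=0x84 [1]=0x64 [2]=0x20 [3]=0xda (big-endian) → word 0x846420da
id:4 @ bit 28 → (0x846420da>>28)&0xf = 0x8  ←
cnt:21 @ bit 7 → (0x846420da>>7)&0x1fffff = 0x8c841
seq:7 @ bit 0 → (0x846420da>>0)&0x7f = 0x5a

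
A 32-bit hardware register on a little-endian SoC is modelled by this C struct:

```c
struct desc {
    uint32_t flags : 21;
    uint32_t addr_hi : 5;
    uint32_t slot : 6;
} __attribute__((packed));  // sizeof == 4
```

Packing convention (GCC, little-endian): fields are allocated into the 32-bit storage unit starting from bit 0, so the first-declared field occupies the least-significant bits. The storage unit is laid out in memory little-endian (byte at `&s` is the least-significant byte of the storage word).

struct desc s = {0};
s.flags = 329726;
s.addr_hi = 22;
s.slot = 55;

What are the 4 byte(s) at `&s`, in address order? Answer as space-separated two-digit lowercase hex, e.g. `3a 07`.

flags:21 = 329726 → 0x507fe << 0 → word 0x000507fe
addr_hi:5 = 22 → 0x16 << 21 → word 0x02c507fe
slot:6 = 55 → 0x37 << 26 → word 0xdec507fe
word = 0xdec507fe → little-endian bytes:
  [0]=0xfe  [1]=0x07  [2]=0xc5  [3]=0xde

fe 07 c5 de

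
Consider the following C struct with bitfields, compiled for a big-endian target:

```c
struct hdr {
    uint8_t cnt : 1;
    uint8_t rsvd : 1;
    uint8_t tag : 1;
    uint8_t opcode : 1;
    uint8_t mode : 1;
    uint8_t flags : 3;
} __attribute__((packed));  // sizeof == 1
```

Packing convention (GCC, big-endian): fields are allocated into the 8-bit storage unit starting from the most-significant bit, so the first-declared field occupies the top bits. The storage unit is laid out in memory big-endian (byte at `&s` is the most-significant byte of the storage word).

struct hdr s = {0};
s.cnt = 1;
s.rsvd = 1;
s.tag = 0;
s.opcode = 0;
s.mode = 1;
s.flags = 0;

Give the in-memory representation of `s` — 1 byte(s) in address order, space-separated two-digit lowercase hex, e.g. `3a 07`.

[7+:1] cnt=1 & 0x1 = 0x1; word=0x80
[6+:1] rsvd=1 & 0x1 = 0x1; word=0xc0
[5+:1] tag=0 & 0x1 = 0x0; word=0xc0
[4+:1] opcode=0 & 0x1 = 0x0; word=0xc0
[3+:1] mode=1 & 0x1 = 0x1; word=0xc8
[0+:3] flags=0 & 0x7 = 0x0; word=0xc8
word = 0xc8 → big-endian bytes:
  [0]=0xc8

c8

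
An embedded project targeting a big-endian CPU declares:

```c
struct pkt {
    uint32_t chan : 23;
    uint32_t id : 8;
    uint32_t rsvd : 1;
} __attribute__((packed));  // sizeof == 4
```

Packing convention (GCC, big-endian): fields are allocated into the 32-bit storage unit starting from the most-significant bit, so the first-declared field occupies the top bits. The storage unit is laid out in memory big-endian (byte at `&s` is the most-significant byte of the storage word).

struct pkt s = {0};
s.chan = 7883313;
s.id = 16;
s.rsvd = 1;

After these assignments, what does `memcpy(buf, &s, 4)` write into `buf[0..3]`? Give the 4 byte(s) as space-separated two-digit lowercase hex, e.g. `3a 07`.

f0 94 62 21

[9+:23] chan=7883313 & 0x7fffff = 0x784a31; word=0xf0946200
[1+:8] id=16 & 0xff = 0x10; word=0xf0946220
[0+:1] rsvd=1 & 0x1 = 0x1; word=0xf0946221
word = 0xf0946221 → big-endian bytes:
  [0]=0xf0  [1]=0x94  [2]=0x62  [3]=0x21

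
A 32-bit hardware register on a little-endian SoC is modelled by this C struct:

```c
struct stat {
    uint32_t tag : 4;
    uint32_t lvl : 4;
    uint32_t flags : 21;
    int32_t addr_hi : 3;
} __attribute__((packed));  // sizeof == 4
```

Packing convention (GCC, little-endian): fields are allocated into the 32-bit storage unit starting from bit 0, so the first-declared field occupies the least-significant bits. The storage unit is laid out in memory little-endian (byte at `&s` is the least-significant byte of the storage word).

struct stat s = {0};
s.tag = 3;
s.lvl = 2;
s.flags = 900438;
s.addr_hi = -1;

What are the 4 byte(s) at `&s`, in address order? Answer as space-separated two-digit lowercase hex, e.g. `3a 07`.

23 56 bd ed

tag:4 = 3 → 0x3 << 0 → word 0x00000003
lvl:4 = 2 → 0x2 << 4 → word 0x00000023
flags:21 = 900438 → 0xdbd56 << 8 → word 0x0dbd5623
addr_hi:3 = -1 → 0x7 << 29 → word 0xedbd5623
word = 0xedbd5623 → little-endian bytes:
  [0]=0x23  [1]=0x56  [2]=0xbd  [3]=0xed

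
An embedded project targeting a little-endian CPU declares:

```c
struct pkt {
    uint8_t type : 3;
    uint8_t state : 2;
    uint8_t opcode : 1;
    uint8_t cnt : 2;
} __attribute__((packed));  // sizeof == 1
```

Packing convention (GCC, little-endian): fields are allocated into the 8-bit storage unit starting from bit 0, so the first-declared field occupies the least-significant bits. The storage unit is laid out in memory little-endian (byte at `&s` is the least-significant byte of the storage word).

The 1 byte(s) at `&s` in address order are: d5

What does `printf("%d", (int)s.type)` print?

[0]=0xd5 (little-endian) → word 0xd5
type:3 @ bit 0 → (0xd5>>0)&0x7 = 0x5  ←
state:2 @ bit 3 → (0xd5>>3)&0x3 = 0x2
opcode:1 @ bit 5 → (0xd5>>5)&0x1 = 0x0
cnt:2 @ bit 6 → (0xd5>>6)&0x3 = 0x3

5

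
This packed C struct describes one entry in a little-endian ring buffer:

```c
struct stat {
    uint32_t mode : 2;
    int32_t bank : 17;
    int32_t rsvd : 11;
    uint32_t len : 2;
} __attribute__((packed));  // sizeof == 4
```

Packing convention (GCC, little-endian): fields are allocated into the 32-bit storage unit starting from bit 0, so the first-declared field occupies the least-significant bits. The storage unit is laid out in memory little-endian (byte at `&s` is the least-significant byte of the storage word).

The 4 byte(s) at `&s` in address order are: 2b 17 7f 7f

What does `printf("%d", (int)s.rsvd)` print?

-17

[0]=0x2b [1]=0x17 [2]=0x7f [3]=0x7f (little-endian) → word 0x7f7f172b
mode:2 @ bit 0 → (0x7f7f172b>>0)&0x3 = 0x3
bank:17 @ bit 2 → (0x7f7f172b>>2)&0x1ffff = 0x1c5ca
rsvd:11 @ bit 19 → (0x7f7f172b>>19)&0x7ff = 0x7ef  ←
len:2 @ bit 30 → (0x7f7f172b>>30)&0x3 = 0x1
rsvd signed 11b, MSB=1: 2031 - 2048 = -17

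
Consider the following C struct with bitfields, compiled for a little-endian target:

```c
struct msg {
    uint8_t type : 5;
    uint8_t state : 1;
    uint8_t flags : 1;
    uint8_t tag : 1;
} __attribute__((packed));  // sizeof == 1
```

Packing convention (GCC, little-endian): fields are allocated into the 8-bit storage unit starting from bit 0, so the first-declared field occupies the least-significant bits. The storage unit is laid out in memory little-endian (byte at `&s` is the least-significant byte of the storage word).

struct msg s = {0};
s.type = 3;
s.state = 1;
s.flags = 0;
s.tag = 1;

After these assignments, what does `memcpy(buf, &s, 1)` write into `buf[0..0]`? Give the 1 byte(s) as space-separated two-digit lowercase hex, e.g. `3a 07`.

a3

[0+:5] type=3 & 0x1f = 0x3; word=0x03
[5+:1] state=1 & 0x1 = 0x1; word=0x23
[6+:1] flags=0 & 0x1 = 0x0; word=0x23
[7+:1] tag=1 & 0x1 = 0x1; word=0xa3
word = 0xa3 → little-endian bytes:
  [0]=0xa3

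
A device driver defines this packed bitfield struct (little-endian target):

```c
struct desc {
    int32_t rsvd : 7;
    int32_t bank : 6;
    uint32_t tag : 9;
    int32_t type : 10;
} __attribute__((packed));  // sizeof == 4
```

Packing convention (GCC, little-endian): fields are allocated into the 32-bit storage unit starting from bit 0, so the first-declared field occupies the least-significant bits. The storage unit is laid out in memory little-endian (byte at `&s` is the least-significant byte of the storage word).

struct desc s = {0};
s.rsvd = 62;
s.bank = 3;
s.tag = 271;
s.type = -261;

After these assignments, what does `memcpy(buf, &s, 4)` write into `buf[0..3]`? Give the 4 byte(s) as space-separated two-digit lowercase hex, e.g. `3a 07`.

rsvd (7b) val=62 bits=0x3e at bit 0: 0x0000003e
bank (6b) val=3 bits=0x3 at bit 7: 0x000001be
tag (9b) val=271 bits=0x10f at bit 13: 0x0021e1be
type (10b) val=-261 bits=0x2fb at bit 22: 0xbee1e1be
word = 0xbee1e1be → little-endian bytes:
  [0]=0xbe  [1]=0xe1  [2]=0xe1  [3]=0xbe

be e1 e1 be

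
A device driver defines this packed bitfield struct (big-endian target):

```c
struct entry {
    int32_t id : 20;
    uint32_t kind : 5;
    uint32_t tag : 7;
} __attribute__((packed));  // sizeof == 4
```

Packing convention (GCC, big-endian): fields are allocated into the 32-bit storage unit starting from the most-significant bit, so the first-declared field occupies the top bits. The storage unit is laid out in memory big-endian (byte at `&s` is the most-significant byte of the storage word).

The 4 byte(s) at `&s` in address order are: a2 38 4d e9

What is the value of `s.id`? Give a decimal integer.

-384124

[0]=0xa2 [1]=0x38 [2]=0x4d [3]=0xe9 (big-endian) → word 0xa2384de9
id:20 @ bit 12 → (0xa2384de9>>12)&0xfffff = 0xa2384  ←
kind:5 @ bit 7 → (0xa2384de9>>7)&0x1f = 0x1b
tag:7 @ bit 0 → (0xa2384de9>>0)&0x7f = 0x69
id signed 20b, MSB=1: 664452 - 1048576 = -384124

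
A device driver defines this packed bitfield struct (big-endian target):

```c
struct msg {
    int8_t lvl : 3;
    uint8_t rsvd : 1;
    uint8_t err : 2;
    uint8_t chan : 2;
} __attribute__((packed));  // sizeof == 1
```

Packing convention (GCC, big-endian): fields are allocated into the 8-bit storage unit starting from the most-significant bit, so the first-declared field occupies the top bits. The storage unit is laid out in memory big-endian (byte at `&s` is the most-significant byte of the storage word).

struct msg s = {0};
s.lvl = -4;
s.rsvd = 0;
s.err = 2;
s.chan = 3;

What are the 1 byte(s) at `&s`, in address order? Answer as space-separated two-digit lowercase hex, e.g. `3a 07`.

lvl (3b) val=-4 bits=0x4 at bit 5: 0x80
rsvd (1b) val=0 bits=0x0 at bit 4: 0x80
err (2b) val=2 bits=0x2 at bit 2: 0x88
chan (2b) val=3 bits=0x3 at bit 0: 0x8b
word = 0x8b → big-endian bytes:
  [0]=0x8b

8b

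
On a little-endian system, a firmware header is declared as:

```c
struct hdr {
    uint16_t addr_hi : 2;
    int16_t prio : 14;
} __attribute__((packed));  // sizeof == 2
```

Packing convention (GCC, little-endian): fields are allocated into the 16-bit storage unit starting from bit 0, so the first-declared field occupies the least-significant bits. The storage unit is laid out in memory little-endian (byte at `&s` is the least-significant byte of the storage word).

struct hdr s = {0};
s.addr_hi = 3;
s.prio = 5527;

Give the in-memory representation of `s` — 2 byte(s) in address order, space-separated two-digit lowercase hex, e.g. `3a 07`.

addr_hi (2b) val=3 bits=0x3 at bit 0: 0x0003
prio (14b) val=5527 bits=0x1597 at bit 2: 0x565f
word = 0x565f → little-endian bytes:
  [0]=0x5f  [1]=0x56

5f 56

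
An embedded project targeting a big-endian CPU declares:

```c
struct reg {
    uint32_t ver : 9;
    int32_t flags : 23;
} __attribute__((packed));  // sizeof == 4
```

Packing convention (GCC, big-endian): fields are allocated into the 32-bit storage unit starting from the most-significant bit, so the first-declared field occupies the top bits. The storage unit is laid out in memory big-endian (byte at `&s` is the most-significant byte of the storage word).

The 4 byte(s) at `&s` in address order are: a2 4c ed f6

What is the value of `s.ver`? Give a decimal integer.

[0]=0xa2 [1]=0x4c [2]=0xed [3]=0xf6 (big-endian) → word 0xa24cedf6
ver:9 @ bit 23 → (0xa24cedf6>>23)&0x1ff = 0x144  ←
flags:23 @ bit 0 → (0xa24cedf6>>0)&0x7fffff = 0x4cedf6

324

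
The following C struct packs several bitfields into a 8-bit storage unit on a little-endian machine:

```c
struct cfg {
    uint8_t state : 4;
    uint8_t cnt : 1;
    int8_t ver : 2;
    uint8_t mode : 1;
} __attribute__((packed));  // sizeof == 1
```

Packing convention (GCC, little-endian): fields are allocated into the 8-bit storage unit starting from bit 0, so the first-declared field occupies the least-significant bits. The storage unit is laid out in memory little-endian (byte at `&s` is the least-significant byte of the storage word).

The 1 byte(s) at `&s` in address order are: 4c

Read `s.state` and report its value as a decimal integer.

12

[0]=0x4c (little-endian) → word 0x4c
state:4 @ bit 0 → (0x4c>>0)&0xf = 0xc  ←
cnt:1 @ bit 4 → (0x4c>>4)&0x1 = 0x0
ver:2 @ bit 5 → (0x4c>>5)&0x3 = 0x2
mode:1 @ bit 7 → (0x4c>>7)&0x1 = 0x0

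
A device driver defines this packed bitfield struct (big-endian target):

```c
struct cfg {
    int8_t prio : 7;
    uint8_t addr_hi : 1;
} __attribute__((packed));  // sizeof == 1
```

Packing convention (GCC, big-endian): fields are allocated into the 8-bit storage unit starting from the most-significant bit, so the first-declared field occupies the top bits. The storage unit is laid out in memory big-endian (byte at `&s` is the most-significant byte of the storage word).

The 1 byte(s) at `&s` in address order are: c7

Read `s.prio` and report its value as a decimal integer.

-29

[0]=0xc7 (big-endian) → word 0xc7
prio:7 @ bit 1 → (0xc7>>1)&0x7f = 0x63  ←
addr_hi:1 @ bit 0 → (0xc7>>0)&0x1 = 0x1
prio signed 7b, MSB=1: 99 - 128 = -29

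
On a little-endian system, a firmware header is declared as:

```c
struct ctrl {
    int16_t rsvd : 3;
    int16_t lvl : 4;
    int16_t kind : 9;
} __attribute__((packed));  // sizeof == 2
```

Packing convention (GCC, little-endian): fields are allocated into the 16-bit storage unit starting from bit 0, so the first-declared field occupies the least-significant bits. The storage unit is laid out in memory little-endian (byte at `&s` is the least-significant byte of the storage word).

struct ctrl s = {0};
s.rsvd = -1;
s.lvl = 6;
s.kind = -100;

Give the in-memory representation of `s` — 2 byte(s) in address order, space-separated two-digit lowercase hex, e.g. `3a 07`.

[0+:3] rsvd=-1 & 0x7 = 0x7; word=0x0007
[3+:4] lvl=6 & 0xf = 0x6; word=0x0037
[7+:9] kind=-100 & 0x1ff = 0x19c; word=0xce37
word = 0xce37 → little-endian bytes:
  [0]=0x37  [1]=0xce

37 ce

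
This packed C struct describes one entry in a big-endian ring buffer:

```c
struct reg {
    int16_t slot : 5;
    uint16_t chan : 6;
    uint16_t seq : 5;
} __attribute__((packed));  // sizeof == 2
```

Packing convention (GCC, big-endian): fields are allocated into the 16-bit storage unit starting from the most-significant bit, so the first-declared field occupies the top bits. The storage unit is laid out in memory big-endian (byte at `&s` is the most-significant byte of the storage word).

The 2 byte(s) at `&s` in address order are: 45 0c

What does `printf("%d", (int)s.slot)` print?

[0]=0x45 [1]=0x0c (big-endian) → word 0x450c
slot [11+:5] = (word>>11) & 0x1f = 8  ←
chan [5+:6] = (word>>5) & 0x3f = 40
seq [0+:5] = (word>>0) & 0x1f = 12
slot signed 5b, MSB=0: value = 8

8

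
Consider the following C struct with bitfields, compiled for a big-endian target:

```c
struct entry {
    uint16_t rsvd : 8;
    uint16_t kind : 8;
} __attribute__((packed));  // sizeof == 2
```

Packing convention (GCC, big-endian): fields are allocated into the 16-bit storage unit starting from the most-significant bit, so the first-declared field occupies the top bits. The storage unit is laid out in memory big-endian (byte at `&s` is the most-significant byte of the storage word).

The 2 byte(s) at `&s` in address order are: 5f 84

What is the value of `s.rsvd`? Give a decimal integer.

[0]=0x5f [1]=0x84 (big-endian) → word 0x5f84
rsvd:8 @ bit 8 → (0x5f84>>8)&0xff = 0x5f  ←
kind:8 @ bit 0 → (0x5f84>>0)&0xff = 0x84

95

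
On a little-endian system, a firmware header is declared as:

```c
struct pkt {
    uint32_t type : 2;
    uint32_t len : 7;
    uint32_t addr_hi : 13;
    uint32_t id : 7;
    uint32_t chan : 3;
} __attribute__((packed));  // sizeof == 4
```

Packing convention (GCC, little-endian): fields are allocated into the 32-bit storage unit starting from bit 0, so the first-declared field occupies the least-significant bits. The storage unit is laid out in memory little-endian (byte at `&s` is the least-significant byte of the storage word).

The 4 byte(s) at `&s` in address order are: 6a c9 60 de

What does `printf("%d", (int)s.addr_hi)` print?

4196

[0]=0x6a [1]=0xc9 [2]=0x60 [3]=0xde (little-endian) → word 0xde60c96a
type:2 @ bit 0 → (0xde60c96a>>0)&0x3 = 0x2
len:7 @ bit 2 → (0xde60c96a>>2)&0x7f = 0x5a
addr_hi:13 @ bit 9 → (0xde60c96a>>9)&0x1fff = 0x1064  ←
id:7 @ bit 22 → (0xde60c96a>>22)&0x7f = 0x79
chan:3 @ bit 29 → (0xde60c96a>>29)&0x7 = 0x6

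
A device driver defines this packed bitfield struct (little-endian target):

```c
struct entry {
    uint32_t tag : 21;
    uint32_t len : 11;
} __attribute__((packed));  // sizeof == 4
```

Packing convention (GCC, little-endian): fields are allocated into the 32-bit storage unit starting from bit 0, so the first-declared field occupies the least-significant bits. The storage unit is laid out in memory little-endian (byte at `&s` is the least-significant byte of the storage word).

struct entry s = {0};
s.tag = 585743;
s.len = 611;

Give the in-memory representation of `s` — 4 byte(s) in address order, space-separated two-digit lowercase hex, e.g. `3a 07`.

tag (21b) val=585743 bits=0x8f00f at bit 0: 0x0008f00f
len (11b) val=611 bits=0x263 at bit 21: 0x4c68f00f
word = 0x4c68f00f → little-endian bytes:
  [0]=0x0f  [1]=0xf0  [2]=0x68  [3]=0x4c

0f f0 68 4c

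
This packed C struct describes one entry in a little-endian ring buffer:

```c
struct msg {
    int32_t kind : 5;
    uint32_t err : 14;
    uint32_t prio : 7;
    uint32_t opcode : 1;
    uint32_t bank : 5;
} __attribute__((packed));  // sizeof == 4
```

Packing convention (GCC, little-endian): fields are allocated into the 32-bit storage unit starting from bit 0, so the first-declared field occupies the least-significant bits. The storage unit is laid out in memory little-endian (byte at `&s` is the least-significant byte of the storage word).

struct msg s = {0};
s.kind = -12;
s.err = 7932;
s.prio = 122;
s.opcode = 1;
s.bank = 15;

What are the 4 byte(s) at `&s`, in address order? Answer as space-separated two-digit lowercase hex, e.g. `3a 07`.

kind:5 = -12 → 0x14 << 0 → word 0x00000014
err:14 = 7932 → 0x1efc << 5 → word 0x0003df94
prio:7 = 122 → 0x7a << 19 → word 0x03d3df94
opcode:1 = 1 → 0x1 << 26 → word 0x07d3df94
bank:5 = 15 → 0xf << 27 → word 0x7fd3df94
word = 0x7fd3df94 → little-endian bytes:
  [0]=0x94  [1]=0xdf  [2]=0xd3  [3]=0x7f

94 df d3 7f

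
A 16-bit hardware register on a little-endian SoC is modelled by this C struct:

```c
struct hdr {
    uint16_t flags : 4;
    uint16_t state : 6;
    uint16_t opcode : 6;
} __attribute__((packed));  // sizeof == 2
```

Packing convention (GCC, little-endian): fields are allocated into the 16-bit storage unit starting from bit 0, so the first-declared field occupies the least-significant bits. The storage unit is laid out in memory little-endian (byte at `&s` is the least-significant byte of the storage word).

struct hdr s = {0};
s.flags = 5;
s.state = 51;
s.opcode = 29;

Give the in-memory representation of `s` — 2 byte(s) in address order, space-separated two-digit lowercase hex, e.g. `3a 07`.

35 77

flags:4 = 5 → 0x5 << 0 → word 0x0005
state:6 = 51 → 0x33 << 4 → word 0x0335
opcode:6 = 29 → 0x1d << 10 → word 0x7735
word = 0x7735 → little-endian bytes:
  [0]=0x35  [1]=0x77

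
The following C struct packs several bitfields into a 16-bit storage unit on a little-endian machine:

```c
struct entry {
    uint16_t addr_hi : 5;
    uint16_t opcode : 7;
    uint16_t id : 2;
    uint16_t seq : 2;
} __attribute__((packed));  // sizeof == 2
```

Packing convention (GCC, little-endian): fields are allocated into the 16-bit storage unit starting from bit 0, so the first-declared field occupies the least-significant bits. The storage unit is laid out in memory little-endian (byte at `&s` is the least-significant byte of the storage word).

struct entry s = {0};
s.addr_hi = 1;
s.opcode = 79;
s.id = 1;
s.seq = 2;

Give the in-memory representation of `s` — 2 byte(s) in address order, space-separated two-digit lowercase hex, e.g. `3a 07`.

e1 99

addr_hi:5 = 1 → 0x1 << 0 → word 0x0001
opcode:7 = 79 → 0x4f << 5 → word 0x09e1
id:2 = 1 → 0x1 << 12 → word 0x19e1
seq:2 = 2 → 0x2 << 14 → word 0x99e1
word = 0x99e1 → little-endian bytes:
  [0]=0xe1  [1]=0x99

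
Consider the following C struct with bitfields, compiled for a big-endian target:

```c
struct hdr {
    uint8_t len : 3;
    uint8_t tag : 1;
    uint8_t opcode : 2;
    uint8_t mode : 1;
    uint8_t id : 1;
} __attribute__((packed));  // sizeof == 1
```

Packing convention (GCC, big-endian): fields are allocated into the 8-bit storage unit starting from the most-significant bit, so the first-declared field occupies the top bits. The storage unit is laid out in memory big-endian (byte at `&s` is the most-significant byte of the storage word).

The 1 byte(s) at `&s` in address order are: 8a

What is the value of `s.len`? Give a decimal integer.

[0]=0x8a (big-endian) → word 0x8a
len [5+:3] = (word>>5) & 0x7 = 4  ←
tag [4+:1] = (word>>4) & 0x1 = 0
opcode [2+:2] = (word>>2) & 0x3 = 2
mode [1+:1] = (word>>1) & 0x1 = 1
id [0+:1] = (word>>0) & 0x1 = 0

4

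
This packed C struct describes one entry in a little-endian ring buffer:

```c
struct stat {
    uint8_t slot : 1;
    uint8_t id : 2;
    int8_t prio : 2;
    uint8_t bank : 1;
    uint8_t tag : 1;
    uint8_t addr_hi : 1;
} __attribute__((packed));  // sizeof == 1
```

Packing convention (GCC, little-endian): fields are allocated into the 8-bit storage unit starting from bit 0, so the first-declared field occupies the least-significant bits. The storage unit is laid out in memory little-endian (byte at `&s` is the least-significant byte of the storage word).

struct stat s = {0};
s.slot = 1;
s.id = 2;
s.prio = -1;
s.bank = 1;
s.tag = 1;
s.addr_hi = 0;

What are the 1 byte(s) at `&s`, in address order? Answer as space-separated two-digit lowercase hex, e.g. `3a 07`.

slot (1b) val=1 bits=0x1 at bit 0: 0x01
id (2b) val=2 bits=0x2 at bit 1: 0x05
prio (2b) val=-1 bits=0x3 at bit 3: 0x1d
bank (1b) val=1 bits=0x1 at bit 5: 0x3d
tag (1b) val=1 bits=0x1 at bit 6: 0x7d
addr_hi (1b) val=0 bits=0x0 at bit 7: 0x7d
word = 0x7d → little-endian bytes:
  [0]=0x7d

7d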